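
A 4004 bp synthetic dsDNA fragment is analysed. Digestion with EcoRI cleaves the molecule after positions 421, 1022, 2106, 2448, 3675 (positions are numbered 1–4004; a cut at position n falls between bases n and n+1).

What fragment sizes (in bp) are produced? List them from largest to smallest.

1227, 1084, 601, 421, 342, 329 bp

Linear molecule, 5 cuts → 6 fragments:
  421 − 0 = 421 bp
  1022 − 421 = 601 bp
  2106 − 1022 = 1084 bp
  2448 − 2106 = 342 bp
  3675 − 2448 = 1227 bp
  4004 − 3675 = 329 bp
Sorted largest to smallest: 1227, 1084, 601, 421, 342, 329 bp.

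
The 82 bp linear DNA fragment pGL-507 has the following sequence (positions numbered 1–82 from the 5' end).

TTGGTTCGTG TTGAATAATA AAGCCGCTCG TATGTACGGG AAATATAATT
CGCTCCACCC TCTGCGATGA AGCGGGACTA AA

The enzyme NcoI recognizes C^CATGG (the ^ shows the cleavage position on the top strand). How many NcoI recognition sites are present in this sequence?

No occurrence of CCATGG is present in the sequence.
NcoI does not cut: 0 sites.

0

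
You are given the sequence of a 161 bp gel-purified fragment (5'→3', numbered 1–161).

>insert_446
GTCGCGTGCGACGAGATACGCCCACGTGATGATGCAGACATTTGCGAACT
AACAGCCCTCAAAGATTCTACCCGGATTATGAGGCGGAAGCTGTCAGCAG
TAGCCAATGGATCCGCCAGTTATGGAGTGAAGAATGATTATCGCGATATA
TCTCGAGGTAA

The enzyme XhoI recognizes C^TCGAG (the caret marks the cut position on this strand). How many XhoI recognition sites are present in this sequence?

CTCGAG occurs starting at position 152.
XhoI cuts at 1 site.

1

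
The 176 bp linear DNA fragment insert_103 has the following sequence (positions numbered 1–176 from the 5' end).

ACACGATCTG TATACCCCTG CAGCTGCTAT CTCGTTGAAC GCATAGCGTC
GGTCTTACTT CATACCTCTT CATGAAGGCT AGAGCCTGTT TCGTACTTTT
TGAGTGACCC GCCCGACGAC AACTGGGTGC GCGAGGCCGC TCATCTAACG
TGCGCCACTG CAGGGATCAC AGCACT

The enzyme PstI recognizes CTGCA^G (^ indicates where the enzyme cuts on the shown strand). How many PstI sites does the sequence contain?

CTGCAG occurs starting at positions 18, 158.
PstI cuts at 2 sites.

2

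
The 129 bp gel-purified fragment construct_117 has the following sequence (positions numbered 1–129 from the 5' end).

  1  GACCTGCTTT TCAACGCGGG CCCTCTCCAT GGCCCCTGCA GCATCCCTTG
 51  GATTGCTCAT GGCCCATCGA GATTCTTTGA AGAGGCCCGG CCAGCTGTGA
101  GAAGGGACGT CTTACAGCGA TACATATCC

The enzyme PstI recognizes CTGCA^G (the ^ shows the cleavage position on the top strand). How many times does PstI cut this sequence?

1

CTGCAG occurs starting at position 36.
PstI cuts at 1 site.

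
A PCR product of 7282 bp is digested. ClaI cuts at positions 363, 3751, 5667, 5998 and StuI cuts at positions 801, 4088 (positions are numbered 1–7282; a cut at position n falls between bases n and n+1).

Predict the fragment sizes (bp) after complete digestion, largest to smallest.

Combined cut positions (sorted): 363, 801, 3751, 4088, 5667, 5998.
Linear molecule, 6 cuts → 7 fragments:
  363 − 0 = 363 bp
  801 − 363 = 438 bp
  3751 − 801 = 2950 bp
  4088 − 3751 = 337 bp
  5667 − 4088 = 1579 bp
  5998 − 5667 = 331 bp
  7282 − 5998 = 1284 bp
Sorted largest to smallest: 2950, 1579, 1284, 438, 363, 337, 331 bp.

2950, 1579, 1284, 438, 363, 337, 331 bp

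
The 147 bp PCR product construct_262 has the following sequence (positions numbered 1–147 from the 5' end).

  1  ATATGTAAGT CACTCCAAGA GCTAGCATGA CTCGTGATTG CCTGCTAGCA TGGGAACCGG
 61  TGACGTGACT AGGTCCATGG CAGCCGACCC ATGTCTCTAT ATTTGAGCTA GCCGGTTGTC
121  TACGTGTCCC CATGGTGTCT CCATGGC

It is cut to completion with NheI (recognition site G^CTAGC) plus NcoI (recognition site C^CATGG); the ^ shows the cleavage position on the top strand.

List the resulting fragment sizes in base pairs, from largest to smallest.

32, 31, 23, 23, 21, 11, 6 bp

NheI sites (GCTAGC) start at positions 21, 44, 107.
NheI cuts after the first base of each site, so after positions 21, 44, 107.
NcoI sites (CCATGG) start at positions 75, 130, 141.
NcoI cuts after the first base of each site, so after positions 75, 130, 141.
Combined cut positions: 21, 44, 75, 107, 130, 141.
Linear molecule, 6 cuts → 7 fragments:
  1–21 → 21 bp
  22–44 → 23 bp
  45–75 → 31 bp
  76–107 → 32 bp
  108–130 → 23 bp
  131–141 → 11 bp
  142–147 → 6 bp
Sorted largest to smallest: 32, 31, 23, 23, 21, 11, 6 bp.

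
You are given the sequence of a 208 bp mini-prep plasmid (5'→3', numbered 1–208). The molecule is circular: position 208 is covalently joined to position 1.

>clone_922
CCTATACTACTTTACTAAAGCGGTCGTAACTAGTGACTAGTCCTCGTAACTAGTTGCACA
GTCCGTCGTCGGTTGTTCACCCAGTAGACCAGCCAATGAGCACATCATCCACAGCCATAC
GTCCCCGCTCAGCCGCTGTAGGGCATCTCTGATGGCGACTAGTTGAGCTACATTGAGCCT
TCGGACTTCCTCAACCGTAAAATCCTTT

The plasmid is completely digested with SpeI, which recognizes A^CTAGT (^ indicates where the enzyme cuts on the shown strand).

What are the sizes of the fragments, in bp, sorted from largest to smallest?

SpeI sites (ACTAGT) start at positions 29, 36, 49, 158.
SpeI cuts after the first base of each site, so after positions 29, 36, 49, 158.
Circular molecule, 4 cuts → 4 fragments:
  30–36 → 7 bp
  37–49 → 13 bp
  50–158 → 109 bp
  159–208 then 1–29 → 50 + 29 = 79 bp
Sorted largest to smallest: 109, 79, 13, 7 bp.

109, 79, 13, 7 bp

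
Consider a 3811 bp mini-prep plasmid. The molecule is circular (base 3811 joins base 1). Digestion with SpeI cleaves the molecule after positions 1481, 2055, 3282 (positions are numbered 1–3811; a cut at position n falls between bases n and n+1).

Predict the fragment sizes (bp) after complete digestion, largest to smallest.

2010, 1227, 574 bp

Circular molecule, 3 cuts → 3 fragments:
  2055 − 1481 = 574 bp
  3282 − 2055 = 1227 bp
  wrap: 3811 − 3282 + 1481 = 2010 bp
Sorted largest to smallest: 2010, 1227, 574 bp.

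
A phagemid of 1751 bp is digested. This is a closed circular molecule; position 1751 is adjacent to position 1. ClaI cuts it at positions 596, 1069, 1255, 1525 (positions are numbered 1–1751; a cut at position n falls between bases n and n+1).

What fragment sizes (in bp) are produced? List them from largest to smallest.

Circular molecule, 4 cuts → 4 fragments:
  1069 − 596 = 473 bp
  1255 − 1069 = 186 bp
  1525 − 1255 = 270 bp
  wrap: 1751 − 1525 + 596 = 822 bp
Sorted largest to smallest: 822, 473, 270, 186 bp.

822, 473, 270, 186 bp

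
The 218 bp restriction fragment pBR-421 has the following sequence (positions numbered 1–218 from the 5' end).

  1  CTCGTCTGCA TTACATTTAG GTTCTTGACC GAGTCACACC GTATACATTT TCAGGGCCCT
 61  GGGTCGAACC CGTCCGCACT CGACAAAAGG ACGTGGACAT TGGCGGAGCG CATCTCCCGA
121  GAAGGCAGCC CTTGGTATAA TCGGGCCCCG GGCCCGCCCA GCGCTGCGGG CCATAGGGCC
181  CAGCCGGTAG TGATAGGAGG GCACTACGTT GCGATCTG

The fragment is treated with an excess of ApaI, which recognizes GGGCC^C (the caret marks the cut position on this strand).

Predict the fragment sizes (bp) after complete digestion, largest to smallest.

ApaI sites (GGGCCC) start at positions 54, 143, 150, 176.
ApaI cuts after base 5 of each site (before the last base), so after positions 58, 147, 154, 180.
Linear molecule, 4 cuts → 5 fragments:
  1–58 → 58 bp
  59–147 → 89 bp
  148–154 → 7 bp
  155–180 → 26 bp
  181–218 → 38 bp
Sorted largest to smallest: 89, 58, 38, 26, 7 bp.

89, 58, 38, 26, 7 bp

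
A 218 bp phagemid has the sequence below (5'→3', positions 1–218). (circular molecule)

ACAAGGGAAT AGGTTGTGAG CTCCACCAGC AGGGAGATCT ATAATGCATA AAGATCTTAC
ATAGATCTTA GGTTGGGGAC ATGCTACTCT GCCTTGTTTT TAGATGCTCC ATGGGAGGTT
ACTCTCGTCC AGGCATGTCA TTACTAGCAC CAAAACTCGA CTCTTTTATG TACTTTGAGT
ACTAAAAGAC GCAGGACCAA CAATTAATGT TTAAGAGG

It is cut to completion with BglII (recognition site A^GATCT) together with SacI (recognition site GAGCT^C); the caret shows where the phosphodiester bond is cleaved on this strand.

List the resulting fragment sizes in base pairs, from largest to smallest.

BglII sites (AGATCT) start at positions 35, 52, 63.
BglII cuts after the first base of each site, so after positions 35, 52, 63.
The SacI site (GAGCTC) starts at position 18.
SacI cuts after base 5 of each site (before the last base), so after position 22.
Combined cut positions: 22, 35, 52, 63.
Circular molecule, 4 cuts → 4 fragments:
  23–35 → 13 bp
  36–52 → 17 bp
  53–63 → 11 bp
  64–218 then 1–22 → 155 + 22 = 177 bp
Sorted largest to smallest: 177, 17, 13, 11 bp.

177, 17, 13, 11 bp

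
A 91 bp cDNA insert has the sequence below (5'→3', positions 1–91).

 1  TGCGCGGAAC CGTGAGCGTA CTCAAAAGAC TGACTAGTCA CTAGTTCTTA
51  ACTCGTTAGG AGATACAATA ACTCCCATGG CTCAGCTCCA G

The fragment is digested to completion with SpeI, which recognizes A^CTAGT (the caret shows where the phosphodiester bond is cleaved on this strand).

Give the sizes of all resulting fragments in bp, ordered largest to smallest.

SpeI sites (ACTAGT) start at positions 33, 40.
SpeI cuts after the first base of each site, so after positions 33, 40.
Linear molecule, 2 cuts → 3 fragments:
  1–33 → 33 bp
  34–40 → 7 bp
  41–91 → 51 bp
Sorted largest to smallest: 51, 33, 7 bp.

51, 33, 7 bp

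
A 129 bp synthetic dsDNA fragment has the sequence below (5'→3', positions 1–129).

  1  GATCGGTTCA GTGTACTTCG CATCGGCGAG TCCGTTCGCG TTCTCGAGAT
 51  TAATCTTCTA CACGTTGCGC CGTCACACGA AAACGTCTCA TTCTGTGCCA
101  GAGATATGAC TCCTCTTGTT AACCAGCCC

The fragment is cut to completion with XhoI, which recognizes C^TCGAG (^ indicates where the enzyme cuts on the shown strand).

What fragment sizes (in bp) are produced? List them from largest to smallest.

The XhoI site (CTCGAG) starts at position 43.
XhoI cuts after the first base of each site, so after position 43.
Linear molecule, 1 cut → 2 fragments:
  1–43 → 43 bp
  44–129 → 86 bp
Sorted largest to smallest: 86, 43 bp.

86, 43 bp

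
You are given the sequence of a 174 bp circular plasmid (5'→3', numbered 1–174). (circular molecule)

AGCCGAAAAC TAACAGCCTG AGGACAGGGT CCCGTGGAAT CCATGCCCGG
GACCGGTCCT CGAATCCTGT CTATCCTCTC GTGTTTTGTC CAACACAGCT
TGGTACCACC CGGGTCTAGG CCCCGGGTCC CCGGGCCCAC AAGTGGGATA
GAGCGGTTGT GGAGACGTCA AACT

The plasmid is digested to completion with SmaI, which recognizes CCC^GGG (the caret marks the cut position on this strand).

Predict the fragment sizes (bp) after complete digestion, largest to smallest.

SmaI sites (CCCGGG) start at positions 46, 109, 122, 130.
SmaI cuts after base 3 of each site, so after positions 48, 111, 124, 132.
Circular molecule, 4 cuts → 4 fragments:
  49–111 → 63 bp
  112–124 → 13 bp
  125–132 → 8 bp
  133–174 then 1–48 → 42 + 48 = 90 bp
Sorted largest to smallest: 90, 63, 13, 8 bp.

90, 63, 13, 8 bp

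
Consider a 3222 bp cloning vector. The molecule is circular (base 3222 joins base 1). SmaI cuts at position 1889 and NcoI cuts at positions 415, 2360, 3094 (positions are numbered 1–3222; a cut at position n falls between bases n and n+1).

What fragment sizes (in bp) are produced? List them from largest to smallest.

Combined cut positions (sorted): 415, 1889, 2360, 3094.
Circular molecule, 4 cuts → 4 fragments:
  1889 − 415 = 1474 bp
  2360 − 1889 = 471 bp
  3094 − 2360 = 734 bp
  wrap: 3222 − 3094 + 415 = 543 bp
Sorted largest to smallest: 1474, 734, 543, 471 bp.

1474, 734, 543, 471 bp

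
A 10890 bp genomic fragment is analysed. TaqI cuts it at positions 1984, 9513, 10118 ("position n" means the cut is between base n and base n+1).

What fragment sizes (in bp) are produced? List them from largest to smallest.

7529, 1984, 772, 605 bp

Linear molecule, 3 cuts → 4 fragments:
  1984 − 0 = 1984 bp
  9513 − 1984 = 7529 bp
  10118 − 9513 = 605 bp
  10890 − 10118 = 772 bp
Sorted largest to smallest: 7529, 1984, 772, 605 bp.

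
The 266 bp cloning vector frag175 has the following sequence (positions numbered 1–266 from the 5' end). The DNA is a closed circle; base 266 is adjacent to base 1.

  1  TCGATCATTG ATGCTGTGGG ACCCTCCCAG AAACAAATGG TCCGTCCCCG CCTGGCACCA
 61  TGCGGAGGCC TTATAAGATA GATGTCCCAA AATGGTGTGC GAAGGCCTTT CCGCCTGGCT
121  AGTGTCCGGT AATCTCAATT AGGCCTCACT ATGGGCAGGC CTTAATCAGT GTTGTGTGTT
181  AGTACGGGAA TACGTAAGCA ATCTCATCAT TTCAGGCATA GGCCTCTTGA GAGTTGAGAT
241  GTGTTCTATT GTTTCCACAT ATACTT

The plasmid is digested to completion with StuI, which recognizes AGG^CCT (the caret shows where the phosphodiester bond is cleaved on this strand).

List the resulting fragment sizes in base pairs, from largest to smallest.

StuI sites (AGGCCT) start at positions 66, 103, 141, 157, 220.
StuI cuts after base 3 of each site, so after positions 68, 105, 143, 159, 222.
Circular molecule, 5 cuts → 5 fragments:
  69–105 → 37 bp
  106–143 → 38 bp
  144–159 → 16 bp
  160–222 → 63 bp
  223–266 then 1–68 → 44 + 68 = 112 bp
Sorted largest to smallest: 112, 63, 38, 37, 16 bp.

112, 63, 38, 37, 16 bp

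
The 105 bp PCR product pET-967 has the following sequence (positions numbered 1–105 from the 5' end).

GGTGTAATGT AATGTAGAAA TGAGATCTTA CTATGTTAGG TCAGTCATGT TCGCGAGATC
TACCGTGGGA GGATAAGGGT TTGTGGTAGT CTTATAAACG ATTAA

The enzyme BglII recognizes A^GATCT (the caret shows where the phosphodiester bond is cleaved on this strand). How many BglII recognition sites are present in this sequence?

AGATCT occurs starting at positions 23, 56.
BglII cuts at 2 sites.

2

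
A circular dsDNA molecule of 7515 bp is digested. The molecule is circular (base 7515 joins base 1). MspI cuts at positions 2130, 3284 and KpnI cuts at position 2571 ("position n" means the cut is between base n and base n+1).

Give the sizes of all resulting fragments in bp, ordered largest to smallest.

Combined cut positions (sorted): 2130, 2571, 3284.
Circular molecule, 3 cuts → 3 fragments:
  2571 − 2130 = 441 bp
  3284 − 2571 = 713 bp
  wrap: 7515 − 3284 + 2130 = 6361 bp
Sorted largest to smallest: 6361, 713, 441 bp.

6361, 713, 441 bp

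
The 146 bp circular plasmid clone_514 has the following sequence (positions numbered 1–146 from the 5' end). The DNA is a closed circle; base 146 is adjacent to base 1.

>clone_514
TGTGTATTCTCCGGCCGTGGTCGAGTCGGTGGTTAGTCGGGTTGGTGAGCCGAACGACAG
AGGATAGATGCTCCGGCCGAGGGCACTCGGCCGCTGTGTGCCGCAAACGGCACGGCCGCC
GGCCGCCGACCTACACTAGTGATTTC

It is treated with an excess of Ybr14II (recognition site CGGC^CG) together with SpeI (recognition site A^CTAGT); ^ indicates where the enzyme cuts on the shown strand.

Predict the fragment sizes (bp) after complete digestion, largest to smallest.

Ybr14II sites (CGGCCG) start at positions 12, 74, 88, 113, 120.
Ybr14II cuts after base 4 of each site, so after positions 15, 77, 91, 116, 123.
The SpeI site (ACTAGT) starts at position 135.
SpeI cuts after the first base of each site, so after position 135.
Combined cut positions: 15, 77, 91, 116, 123, 135.
Circular molecule, 6 cuts → 6 fragments:
  16–77 → 62 bp
  78–91 → 14 bp
  92–116 → 25 bp
  117–123 → 7 bp
  124–135 → 12 bp
  136–146 then 1–15 → 11 + 15 = 26 bp
Sorted largest to smallest: 62, 26, 25, 14, 12, 7 bp.

62, 26, 25, 14, 12, 7 bp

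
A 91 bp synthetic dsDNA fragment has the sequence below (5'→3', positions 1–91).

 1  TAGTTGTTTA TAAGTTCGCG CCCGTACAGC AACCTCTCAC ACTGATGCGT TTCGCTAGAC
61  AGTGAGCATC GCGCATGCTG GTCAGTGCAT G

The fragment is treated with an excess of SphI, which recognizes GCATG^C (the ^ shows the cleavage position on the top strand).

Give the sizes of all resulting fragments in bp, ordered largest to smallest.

The SphI site (GCATGC) starts at position 73.
SphI cuts after base 5 of each site (before the last base), so after position 77.
Linear molecule, 1 cut → 2 fragments:
  1–77 → 77 bp
  78–91 → 14 bp
Sorted largest to smallest: 77, 14 bp.

77, 14 bp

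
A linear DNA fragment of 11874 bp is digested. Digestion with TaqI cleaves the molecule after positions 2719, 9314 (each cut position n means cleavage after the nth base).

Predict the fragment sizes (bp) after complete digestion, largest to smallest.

6595, 2719, 2560 bp

Linear molecule, 2 cuts → 3 fragments:
  2719 − 0 = 2719 bp
  9314 − 2719 = 6595 bp
  11874 − 9314 = 2560 bp
Sorted largest to smallest: 6595, 2719, 2560 bp.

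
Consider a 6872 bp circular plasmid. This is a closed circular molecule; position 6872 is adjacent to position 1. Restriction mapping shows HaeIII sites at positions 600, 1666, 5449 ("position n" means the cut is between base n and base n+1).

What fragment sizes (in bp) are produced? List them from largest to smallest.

3783, 2023, 1066 bp

Circular molecule, 3 cuts → 3 fragments:
  1666 − 600 = 1066 bp
  5449 − 1666 = 3783 bp
  wrap: 6872 − 5449 + 600 = 2023 bp
Sorted largest to smallest: 3783, 2023, 1066 bp.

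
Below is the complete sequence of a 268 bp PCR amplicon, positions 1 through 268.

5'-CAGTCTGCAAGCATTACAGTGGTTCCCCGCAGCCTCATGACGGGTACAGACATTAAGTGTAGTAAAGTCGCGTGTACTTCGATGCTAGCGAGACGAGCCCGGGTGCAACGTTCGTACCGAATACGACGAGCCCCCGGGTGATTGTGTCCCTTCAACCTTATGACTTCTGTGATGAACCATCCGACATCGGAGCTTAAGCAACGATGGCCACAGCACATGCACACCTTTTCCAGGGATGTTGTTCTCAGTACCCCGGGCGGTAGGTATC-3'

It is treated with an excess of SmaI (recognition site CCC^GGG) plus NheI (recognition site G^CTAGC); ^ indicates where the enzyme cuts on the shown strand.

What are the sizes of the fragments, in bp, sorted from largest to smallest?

SmaI sites (CCCGGG) start at positions 98, 133, 252.
SmaI cuts after base 3 of each site, so after positions 100, 135, 254.
The NheI site (GCTAGC) starts at position 84.
NheI cuts after the first base of each site, so after position 84.
Combined cut positions: 84, 100, 135, 254.
Linear molecule, 4 cuts → 5 fragments:
  1–84 → 84 bp
  85–100 → 16 bp
  101–135 → 35 bp
  136–254 → 119 bp
  255–268 → 14 bp
Sorted largest to smallest: 119, 84, 35, 16, 14 bp.

119, 84, 35, 16, 14 bp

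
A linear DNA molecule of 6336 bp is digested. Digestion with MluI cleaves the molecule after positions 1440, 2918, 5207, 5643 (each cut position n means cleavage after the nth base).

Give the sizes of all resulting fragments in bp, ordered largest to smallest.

2289, 1478, 1440, 693, 436 bp

Linear molecule, 4 cuts → 5 fragments:
  1440 − 0 = 1440 bp
  2918 − 1440 = 1478 bp
  5207 − 2918 = 2289 bp
  5643 − 5207 = 436 bp
  6336 − 5643 = 693 bp
Sorted largest to smallest: 2289, 1478, 1440, 693, 436 bp.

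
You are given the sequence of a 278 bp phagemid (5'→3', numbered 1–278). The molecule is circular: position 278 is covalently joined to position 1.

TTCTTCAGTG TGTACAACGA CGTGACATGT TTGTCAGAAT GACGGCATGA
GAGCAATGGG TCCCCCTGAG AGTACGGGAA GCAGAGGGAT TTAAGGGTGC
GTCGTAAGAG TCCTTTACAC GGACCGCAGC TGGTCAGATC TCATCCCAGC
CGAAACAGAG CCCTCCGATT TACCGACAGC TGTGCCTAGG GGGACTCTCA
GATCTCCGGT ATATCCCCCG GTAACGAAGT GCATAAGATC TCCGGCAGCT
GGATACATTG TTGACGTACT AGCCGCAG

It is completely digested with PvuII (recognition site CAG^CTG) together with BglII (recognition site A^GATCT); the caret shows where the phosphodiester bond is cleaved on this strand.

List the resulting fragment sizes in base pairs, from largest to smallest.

PvuII sites (CAGCTG) start at positions 127, 177, 246.
PvuII cuts after base 3 of each site, so after positions 129, 179, 248.
BglII sites (AGATCT) start at positions 136, 200, 236.
BglII cuts after the first base of each site, so after positions 136, 200, 236.
Combined cut positions: 129, 136, 179, 200, 236, 248.
Circular molecule, 6 cuts → 6 fragments:
  130–136 → 7 bp
  137–179 → 43 bp
  180–200 → 21 bp
  201–236 → 36 bp
  237–248 → 12 bp
  249–278 then 1–129 → 30 + 129 = 159 bp
Sorted largest to smallest: 159, 43, 36, 21, 12, 7 bp.

159, 43, 36, 21, 12, 7 bp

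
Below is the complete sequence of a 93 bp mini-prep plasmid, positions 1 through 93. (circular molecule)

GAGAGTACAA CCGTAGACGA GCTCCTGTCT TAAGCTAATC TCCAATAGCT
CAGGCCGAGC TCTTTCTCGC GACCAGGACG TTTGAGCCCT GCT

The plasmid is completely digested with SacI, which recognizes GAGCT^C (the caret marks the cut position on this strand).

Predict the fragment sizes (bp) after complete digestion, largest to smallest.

55, 38 bp

SacI sites (GAGCTC) start at positions 19, 57.
SacI cuts after base 5 of each site (before the last base), so after positions 23, 61.
Circular molecule, 2 cuts → 2 fragments:
  24–61 → 38 bp
  62–93 then 1–23 → 32 + 23 = 55 bp
Sorted largest to smallest: 55, 38 bp.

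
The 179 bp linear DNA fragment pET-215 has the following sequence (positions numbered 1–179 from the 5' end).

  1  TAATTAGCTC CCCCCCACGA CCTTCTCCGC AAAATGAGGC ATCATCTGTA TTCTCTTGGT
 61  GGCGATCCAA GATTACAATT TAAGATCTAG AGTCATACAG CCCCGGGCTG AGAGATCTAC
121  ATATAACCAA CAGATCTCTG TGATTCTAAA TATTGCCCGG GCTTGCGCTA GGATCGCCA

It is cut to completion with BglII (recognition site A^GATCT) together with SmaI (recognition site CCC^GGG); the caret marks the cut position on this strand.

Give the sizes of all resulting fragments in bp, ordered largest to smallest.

BglII sites (AGATCT) start at positions 83, 113, 132.
BglII cuts after the first base of each site, so after positions 83, 113, 132.
SmaI sites (CCCGGG) start at positions 102, 156.
SmaI cuts after base 3 of each site, so after positions 104, 158.
Combined cut positions: 83, 104, 113, 132, 158.
Linear molecule, 5 cuts → 6 fragments:
  1–83 → 83 bp
  84–104 → 21 bp
  105–113 → 9 bp
  114–132 → 19 bp
  133–158 → 26 bp
  159–179 → 21 bp
Sorted largest to smallest: 83, 26, 21, 21, 19, 9 bp.

83, 26, 21, 21, 19, 9 bp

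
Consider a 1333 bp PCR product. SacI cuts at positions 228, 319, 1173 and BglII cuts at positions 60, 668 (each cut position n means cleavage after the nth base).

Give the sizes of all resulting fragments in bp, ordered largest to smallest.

Combined cut positions (sorted): 60, 228, 319, 668, 1173.
Linear molecule, 5 cuts → 6 fragments:
  60 − 0 = 60 bp
  228 − 60 = 168 bp
  319 − 228 = 91 bp
  668 − 319 = 349 bp
  1173 − 668 = 505 bp
  1333 − 1173 = 160 bp
Sorted largest to smallest: 505, 349, 168, 160, 91, 60 bp.

505, 349, 168, 160, 91, 60 bp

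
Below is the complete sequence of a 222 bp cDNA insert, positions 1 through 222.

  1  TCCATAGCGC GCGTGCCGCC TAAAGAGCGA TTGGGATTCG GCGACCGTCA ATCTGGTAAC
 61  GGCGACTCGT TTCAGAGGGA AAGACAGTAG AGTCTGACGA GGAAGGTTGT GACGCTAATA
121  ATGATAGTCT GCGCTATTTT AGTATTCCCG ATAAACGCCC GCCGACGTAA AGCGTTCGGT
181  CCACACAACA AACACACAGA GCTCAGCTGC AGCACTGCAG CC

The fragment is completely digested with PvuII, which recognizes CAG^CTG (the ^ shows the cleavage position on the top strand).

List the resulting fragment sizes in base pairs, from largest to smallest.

The PvuII site (CAGCTG) starts at position 204.
PvuII cuts after base 3 of each site, so after position 206.
Linear molecule, 1 cut → 2 fragments:
  1–206 → 206 bp
  207–222 → 16 bp
Sorted largest to smallest: 206, 16 bp.

206, 16 bp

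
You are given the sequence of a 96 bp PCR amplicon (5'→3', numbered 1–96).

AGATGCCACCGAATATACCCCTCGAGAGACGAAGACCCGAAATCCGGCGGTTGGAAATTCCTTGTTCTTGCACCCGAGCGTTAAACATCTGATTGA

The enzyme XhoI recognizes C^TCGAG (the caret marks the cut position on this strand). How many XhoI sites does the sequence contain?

1

CTCGAG occurs starting at position 21.
XhoI cuts at 1 site.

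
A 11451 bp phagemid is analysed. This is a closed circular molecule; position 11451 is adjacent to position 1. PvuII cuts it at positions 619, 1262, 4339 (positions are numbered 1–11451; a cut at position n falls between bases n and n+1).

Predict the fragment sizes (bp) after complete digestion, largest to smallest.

Circular molecule, 3 cuts → 3 fragments:
  1262 − 619 = 643 bp
  4339 − 1262 = 3077 bp
  wrap: 11451 − 4339 + 619 = 7731 bp
Sorted largest to smallest: 7731, 3077, 643 bp.

7731, 3077, 643 bp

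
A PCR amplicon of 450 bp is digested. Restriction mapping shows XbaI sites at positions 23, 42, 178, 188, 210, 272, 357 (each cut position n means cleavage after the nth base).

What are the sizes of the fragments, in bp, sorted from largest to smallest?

Linear molecule, 7 cuts → 8 fragments:
  23 − 0 = 23 bp
  42 − 23 = 19 bp
  178 − 42 = 136 bp
  188 − 178 = 10 bp
  210 − 188 = 22 bp
  272 − 210 = 62 bp
  357 − 272 = 85 bp
  450 − 357 = 93 bp
Sorted largest to smallest: 136, 93, 85, 62, 23, 22, 19, 10 bp.

136, 93, 85, 62, 23, 22, 19, 10 bp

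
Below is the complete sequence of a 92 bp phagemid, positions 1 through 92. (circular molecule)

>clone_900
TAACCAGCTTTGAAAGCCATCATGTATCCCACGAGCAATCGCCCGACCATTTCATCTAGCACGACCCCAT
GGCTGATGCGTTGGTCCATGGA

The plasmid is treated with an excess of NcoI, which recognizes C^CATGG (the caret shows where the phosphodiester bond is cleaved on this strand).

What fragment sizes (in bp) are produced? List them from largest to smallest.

NcoI sites (CCATGG) start at positions 67, 86.
NcoI cuts after the first base of each site, so after positions 67, 86.
Circular molecule, 2 cuts → 2 fragments:
  68–86 → 19 bp
  87–92 then 1–67 → 6 + 67 = 73 bp
Sorted largest to smallest: 73, 19 bp.

73, 19 bp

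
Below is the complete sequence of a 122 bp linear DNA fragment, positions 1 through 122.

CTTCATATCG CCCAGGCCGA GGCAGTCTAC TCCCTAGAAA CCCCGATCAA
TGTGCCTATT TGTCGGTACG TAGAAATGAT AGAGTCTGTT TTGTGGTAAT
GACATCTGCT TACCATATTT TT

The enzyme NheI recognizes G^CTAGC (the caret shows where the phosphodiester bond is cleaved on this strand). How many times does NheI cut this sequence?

No occurrence of GCTAGC is present in the sequence.
NheI does not cut: 0 sites.

0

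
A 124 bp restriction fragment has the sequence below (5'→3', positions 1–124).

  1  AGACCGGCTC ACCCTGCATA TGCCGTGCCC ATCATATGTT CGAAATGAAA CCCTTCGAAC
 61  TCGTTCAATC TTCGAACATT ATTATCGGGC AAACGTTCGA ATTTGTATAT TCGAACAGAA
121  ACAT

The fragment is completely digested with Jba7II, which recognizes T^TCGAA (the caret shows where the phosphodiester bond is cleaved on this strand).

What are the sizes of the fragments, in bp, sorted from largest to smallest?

Jba7II sites (TTCGAA) start at positions 39, 54, 71, 96, 110.
Jba7II cuts after the first base of each site, so after positions 39, 54, 71, 96, 110.
Linear molecule, 5 cuts → 6 fragments:
  1–39 → 39 bp
  40–54 → 15 bp
  55–71 → 17 bp
  72–96 → 25 bp
  97–110 → 14 bp
  111–124 → 14 bp
Sorted largest to smallest: 39, 25, 17, 15, 14, 14 bp.

39, 25, 17, 15, 14, 14 bp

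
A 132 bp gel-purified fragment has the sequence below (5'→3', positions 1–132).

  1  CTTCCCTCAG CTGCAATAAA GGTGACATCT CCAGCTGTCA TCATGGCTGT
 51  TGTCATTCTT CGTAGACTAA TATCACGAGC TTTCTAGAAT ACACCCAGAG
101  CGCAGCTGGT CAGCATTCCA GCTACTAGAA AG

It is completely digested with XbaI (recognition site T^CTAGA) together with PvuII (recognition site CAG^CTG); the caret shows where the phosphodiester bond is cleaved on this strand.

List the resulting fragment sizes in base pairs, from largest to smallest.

49, 27, 24, 22, 10 bp

The XbaI site (TCTAGA) starts at position 83.
XbaI cuts after the first base of each site, so after position 83.
PvuII sites (CAGCTG) start at positions 8, 32, 103.
PvuII cuts after base 3 of each site, so after positions 10, 34, 105.
Combined cut positions: 10, 34, 83, 105.
Linear molecule, 4 cuts → 5 fragments:
  1–10 → 10 bp
  11–34 → 24 bp
  35–83 → 49 bp
  84–105 → 22 bp
  106–132 → 27 bp
Sorted largest to smallest: 49, 27, 24, 22, 10 bp.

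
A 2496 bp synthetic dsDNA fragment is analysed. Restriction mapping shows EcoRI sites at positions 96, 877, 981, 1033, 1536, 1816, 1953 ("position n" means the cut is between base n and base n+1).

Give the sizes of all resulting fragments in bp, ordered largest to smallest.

781, 543, 503, 280, 137, 104, 96, 52 bp

Linear molecule, 7 cuts → 8 fragments:
  96 − 0 = 96 bp
  877 − 96 = 781 bp
  981 − 877 = 104 bp
  1033 − 981 = 52 bp
  1536 − 1033 = 503 bp
  1816 − 1536 = 280 bp
  1953 − 1816 = 137 bp
  2496 − 1953 = 543 bp
Sorted largest to smallest: 781, 543, 503, 280, 137, 104, 96, 52 bp.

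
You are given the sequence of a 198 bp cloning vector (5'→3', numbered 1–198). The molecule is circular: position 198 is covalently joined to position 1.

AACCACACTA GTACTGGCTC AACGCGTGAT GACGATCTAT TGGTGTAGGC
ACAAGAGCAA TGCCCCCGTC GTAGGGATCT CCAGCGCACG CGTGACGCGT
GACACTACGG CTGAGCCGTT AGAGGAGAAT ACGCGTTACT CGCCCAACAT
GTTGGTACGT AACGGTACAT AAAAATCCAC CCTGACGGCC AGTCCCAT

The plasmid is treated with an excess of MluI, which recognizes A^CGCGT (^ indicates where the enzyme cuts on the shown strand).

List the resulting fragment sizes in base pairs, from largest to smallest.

89, 66, 36, 7 bp

MluI sites (ACGCGT) start at positions 22, 88, 95, 131.
MluI cuts after the first base of each site, so after positions 22, 88, 95, 131.
Circular molecule, 4 cuts → 4 fragments:
  23–88 → 66 bp
  89–95 → 7 bp
  96–131 → 36 bp
  132–198 then 1–22 → 67 + 22 = 89 bp
Sorted largest to smallest: 89, 66, 36, 7 bp.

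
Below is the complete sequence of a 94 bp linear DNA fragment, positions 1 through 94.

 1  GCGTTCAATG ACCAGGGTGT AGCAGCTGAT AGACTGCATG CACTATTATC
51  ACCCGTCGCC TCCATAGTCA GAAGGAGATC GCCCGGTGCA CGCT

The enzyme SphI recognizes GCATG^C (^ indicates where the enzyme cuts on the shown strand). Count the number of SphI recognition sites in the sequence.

GCATGC occurs starting at position 36.
SphI cuts at 1 site.

1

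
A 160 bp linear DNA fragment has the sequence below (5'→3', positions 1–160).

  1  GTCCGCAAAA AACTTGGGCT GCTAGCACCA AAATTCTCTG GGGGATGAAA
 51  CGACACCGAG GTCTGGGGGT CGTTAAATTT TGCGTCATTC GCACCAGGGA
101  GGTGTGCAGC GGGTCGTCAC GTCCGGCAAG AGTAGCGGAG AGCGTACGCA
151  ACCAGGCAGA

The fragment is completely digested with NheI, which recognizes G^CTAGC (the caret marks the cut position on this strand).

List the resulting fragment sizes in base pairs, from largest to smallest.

The NheI site (GCTAGC) starts at position 21.
NheI cuts after the first base of each site, so after position 21.
Linear molecule, 1 cut → 2 fragments:
  1–21 → 21 bp
  22–160 → 139 bp
Sorted largest to smallest: 139, 21 bp.

139, 21 bp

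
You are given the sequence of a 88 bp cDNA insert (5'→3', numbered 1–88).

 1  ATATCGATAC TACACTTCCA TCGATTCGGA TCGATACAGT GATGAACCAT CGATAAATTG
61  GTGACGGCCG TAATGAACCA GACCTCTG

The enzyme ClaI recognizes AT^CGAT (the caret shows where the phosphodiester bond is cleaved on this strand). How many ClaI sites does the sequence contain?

ATCGAT occurs starting at positions 3, 20, 30, 49.
ClaI cuts at 4 sites.

4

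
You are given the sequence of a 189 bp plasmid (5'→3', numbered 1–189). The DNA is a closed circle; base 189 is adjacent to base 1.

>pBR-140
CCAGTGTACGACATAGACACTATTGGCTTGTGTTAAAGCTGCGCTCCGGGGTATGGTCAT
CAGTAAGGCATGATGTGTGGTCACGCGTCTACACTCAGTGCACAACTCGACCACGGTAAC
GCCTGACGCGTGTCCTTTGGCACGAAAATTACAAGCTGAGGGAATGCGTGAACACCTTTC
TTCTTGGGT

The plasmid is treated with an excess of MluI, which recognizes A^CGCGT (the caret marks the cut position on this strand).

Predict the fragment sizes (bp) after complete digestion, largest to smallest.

146, 43 bp

MluI sites (ACGCGT) start at positions 83, 126.
MluI cuts after the first base of each site, so after positions 83, 126.
Circular molecule, 2 cuts → 2 fragments:
  84–126 → 43 bp
  127–189 then 1–83 → 63 + 83 = 146 bp
Sorted largest to smallest: 146, 43 bp.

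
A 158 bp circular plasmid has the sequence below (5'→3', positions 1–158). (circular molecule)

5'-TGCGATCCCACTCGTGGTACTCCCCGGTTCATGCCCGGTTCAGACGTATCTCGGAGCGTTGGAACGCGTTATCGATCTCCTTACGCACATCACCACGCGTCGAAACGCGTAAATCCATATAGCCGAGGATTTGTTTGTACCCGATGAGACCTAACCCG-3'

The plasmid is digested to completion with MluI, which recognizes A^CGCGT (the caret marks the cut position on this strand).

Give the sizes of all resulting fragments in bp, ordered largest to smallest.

MluI sites (ACGCGT) start at positions 64, 95, 105.
MluI cuts after the first base of each site, so after positions 64, 95, 105.
Circular molecule, 3 cuts → 3 fragments:
  65–95 → 31 bp
  96–105 → 10 bp
  106–158 then 1–64 → 53 + 64 = 117 bp
Sorted largest to smallest: 117, 31, 10 bp.

117, 31, 10 bp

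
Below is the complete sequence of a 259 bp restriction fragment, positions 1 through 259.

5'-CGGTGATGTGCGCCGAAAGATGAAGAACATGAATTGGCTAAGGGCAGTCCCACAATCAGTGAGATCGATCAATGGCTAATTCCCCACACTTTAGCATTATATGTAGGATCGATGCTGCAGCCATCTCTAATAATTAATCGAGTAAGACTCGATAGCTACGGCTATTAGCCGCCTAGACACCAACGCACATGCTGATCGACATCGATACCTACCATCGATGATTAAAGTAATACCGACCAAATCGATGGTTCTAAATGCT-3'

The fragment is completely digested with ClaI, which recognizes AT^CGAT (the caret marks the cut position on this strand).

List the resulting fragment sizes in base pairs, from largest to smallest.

93, 65, 44, 27, 17, 13 bp

ClaI sites (ATCGAT) start at positions 64, 108, 201, 214, 241.
ClaI cuts after base 2 of each site, so after positions 65, 109, 202, 215, 242.
Linear molecule, 5 cuts → 6 fragments:
  1–65 → 65 bp
  66–109 → 44 bp
  110–202 → 93 bp
  203–215 → 13 bp
  216–242 → 27 bp
  243–259 → 17 bp
Sorted largest to smallest: 93, 65, 44, 27, 17, 13 bp.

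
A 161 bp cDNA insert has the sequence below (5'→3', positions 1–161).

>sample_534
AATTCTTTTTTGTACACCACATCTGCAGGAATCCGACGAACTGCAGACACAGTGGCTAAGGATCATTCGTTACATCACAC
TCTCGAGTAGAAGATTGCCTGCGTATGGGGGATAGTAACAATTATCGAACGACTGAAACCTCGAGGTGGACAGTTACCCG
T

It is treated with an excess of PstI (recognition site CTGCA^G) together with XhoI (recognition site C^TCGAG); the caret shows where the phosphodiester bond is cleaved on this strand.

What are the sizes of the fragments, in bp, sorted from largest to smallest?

58, 37, 27, 21, 18 bp

PstI sites (CTGCAG) start at positions 23, 41.
PstI cuts after base 5 of each site (before the last base), so after positions 27, 45.
XhoI sites (CTCGAG) start at positions 82, 140.
XhoI cuts after the first base of each site, so after positions 82, 140.
Combined cut positions: 27, 45, 82, 140.
Linear molecule, 4 cuts → 5 fragments:
  1–27 → 27 bp
  28–45 → 18 bp
  46–82 → 37 bp
  83–140 → 58 bp
  141–161 → 21 bp
Sorted largest to smallest: 58, 37, 27, 21, 18 bp.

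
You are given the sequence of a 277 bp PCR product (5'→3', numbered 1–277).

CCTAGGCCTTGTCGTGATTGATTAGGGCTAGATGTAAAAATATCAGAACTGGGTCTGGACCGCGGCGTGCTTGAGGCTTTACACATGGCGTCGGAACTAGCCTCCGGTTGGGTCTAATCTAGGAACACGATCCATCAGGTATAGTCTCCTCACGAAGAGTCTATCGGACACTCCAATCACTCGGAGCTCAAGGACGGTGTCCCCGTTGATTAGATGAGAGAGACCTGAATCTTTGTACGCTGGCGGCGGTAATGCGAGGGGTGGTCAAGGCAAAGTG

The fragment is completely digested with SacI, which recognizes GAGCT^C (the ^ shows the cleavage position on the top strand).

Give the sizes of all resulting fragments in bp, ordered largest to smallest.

The SacI site (GAGCTC) starts at position 184.
SacI cuts after base 5 of each site (before the last base), so after position 188.
Linear molecule, 1 cut → 2 fragments:
  1–188 → 188 bp
  189–277 → 89 bp
Sorted largest to smallest: 188, 89 bp.

188, 89 bp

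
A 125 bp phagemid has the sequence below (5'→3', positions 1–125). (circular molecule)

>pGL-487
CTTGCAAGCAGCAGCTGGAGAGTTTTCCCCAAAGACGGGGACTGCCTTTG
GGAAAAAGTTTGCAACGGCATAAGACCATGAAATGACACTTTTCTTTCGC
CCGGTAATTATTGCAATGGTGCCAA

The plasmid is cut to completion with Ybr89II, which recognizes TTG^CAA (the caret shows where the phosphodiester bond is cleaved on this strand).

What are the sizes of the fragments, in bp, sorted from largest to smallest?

Ybr89II sites (TTGCAA) start at positions 2, 60, 111.
Ybr89II cuts after base 3 of each site, so after positions 4, 62, 113.
Circular molecule, 3 cuts → 3 fragments:
  5–62 → 58 bp
  63–113 → 51 bp
  114–125 then 1–4 → 12 + 4 = 16 bp
Sorted largest to smallest: 58, 51, 16 bp.

58, 51, 16 bp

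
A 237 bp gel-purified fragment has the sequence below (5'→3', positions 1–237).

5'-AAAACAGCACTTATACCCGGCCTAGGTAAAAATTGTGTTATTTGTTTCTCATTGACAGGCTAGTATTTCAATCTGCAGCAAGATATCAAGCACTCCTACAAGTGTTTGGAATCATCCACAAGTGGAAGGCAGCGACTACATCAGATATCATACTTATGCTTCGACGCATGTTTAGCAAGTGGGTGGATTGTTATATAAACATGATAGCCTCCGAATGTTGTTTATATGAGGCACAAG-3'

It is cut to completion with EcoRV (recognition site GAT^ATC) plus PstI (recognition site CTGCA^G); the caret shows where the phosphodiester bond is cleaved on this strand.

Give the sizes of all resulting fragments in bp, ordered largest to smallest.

91, 77, 62, 7 bp

EcoRV sites (GATATC) start at positions 82, 144.
EcoRV cuts after base 3 of each site, so after positions 84, 146.
The PstI site (CTGCAG) starts at position 73.
PstI cuts after base 5 of each site (before the last base), so after position 77.
Combined cut positions: 77, 84, 146.
Linear molecule, 3 cuts → 4 fragments:
  1–77 → 77 bp
  78–84 → 7 bp
  85–146 → 62 bp
  147–237 → 91 bp
Sorted largest to smallest: 91, 77, 62, 7 bp.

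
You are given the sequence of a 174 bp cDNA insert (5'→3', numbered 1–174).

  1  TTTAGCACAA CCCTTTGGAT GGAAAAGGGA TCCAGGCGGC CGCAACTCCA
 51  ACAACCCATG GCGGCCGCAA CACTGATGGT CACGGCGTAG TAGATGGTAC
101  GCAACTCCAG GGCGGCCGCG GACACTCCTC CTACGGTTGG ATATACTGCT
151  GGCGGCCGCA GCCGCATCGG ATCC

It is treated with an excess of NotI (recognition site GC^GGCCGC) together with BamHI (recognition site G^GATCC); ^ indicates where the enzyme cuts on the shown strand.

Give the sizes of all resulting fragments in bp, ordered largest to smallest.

NotI sites (GCGGCCGC) start at positions 36, 61, 112, 152.
NotI cuts after base 2 of each site, so after positions 37, 62, 113, 153.
BamHI sites (GGATCC) start at positions 28, 169.
BamHI cuts after the first base of each site, so after positions 28, 169.
Combined cut positions: 28, 37, 62, 113, 153, 169.
Linear molecule, 6 cuts → 7 fragments:
  1–28 → 28 bp
  29–37 → 9 bp
  38–62 → 25 bp
  63–113 → 51 bp
  114–153 → 40 bp
  154–169 → 16 bp
  170–174 → 5 bp
Sorted largest to smallest: 51, 40, 28, 25, 16, 9, 5 bp.

51, 40, 28, 25, 16, 9, 5 bp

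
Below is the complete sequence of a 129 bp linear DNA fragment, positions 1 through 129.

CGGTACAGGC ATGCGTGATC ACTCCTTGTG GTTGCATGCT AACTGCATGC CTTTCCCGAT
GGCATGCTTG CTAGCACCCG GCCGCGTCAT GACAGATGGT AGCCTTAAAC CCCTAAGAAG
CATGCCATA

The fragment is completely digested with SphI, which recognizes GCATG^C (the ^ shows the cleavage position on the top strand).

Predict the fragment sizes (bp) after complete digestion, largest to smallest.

58, 25, 17, 13, 11, 5 bp

SphI sites (GCATGC) start at positions 9, 34, 45, 62, 120.
SphI cuts after base 5 of each site (before the last base), so after positions 13, 38, 49, 66, 124.
Linear molecule, 5 cuts → 6 fragments:
  1–13 → 13 bp
  14–38 → 25 bp
  39–49 → 11 bp
  50–66 → 17 bp
  67–124 → 58 bp
  125–129 → 5 bp
Sorted largest to smallest: 58, 25, 17, 13, 11, 5 bp.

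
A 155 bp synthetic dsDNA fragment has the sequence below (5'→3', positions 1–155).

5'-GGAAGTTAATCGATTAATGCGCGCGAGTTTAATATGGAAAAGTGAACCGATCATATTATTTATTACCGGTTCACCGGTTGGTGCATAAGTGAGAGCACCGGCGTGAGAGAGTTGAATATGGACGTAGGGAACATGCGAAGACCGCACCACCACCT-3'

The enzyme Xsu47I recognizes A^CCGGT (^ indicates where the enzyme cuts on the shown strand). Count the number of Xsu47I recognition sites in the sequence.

ACCGGT occurs starting at positions 65, 73.
Xsu47I cuts at 2 sites.

2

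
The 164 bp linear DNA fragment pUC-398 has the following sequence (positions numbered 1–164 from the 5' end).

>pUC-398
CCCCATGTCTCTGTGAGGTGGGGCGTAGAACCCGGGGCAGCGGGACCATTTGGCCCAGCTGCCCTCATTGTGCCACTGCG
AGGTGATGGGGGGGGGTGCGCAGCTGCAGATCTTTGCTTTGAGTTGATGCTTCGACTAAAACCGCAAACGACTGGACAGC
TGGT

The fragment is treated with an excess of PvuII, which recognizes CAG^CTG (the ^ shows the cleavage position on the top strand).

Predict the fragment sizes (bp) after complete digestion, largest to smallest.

58, 56, 45, 5 bp

PvuII sites (CAGCTG) start at positions 56, 101, 157.
PvuII cuts after base 3 of each site, so after positions 58, 103, 159.
Linear molecule, 3 cuts → 4 fragments:
  1–58 → 58 bp
  59–103 → 45 bp
  104–159 → 56 bp
  160–164 → 5 bp
Sorted largest to smallest: 58, 56, 45, 5 bp.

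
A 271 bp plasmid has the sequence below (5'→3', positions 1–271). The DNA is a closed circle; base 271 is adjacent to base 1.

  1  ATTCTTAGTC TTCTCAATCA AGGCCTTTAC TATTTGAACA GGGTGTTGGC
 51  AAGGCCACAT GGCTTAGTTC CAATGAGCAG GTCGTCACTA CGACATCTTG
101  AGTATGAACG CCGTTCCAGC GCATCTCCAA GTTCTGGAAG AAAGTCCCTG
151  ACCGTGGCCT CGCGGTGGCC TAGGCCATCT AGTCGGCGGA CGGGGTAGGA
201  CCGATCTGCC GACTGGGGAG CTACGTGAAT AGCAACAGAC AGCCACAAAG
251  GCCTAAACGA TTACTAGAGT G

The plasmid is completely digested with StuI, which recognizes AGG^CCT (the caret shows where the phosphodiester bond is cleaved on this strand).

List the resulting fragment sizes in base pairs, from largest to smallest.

StuI sites (AGGCCT) start at positions 21, 249.
StuI cuts after base 3 of each site, so after positions 23, 251.
Circular molecule, 2 cuts → 2 fragments:
  24–251 → 228 bp
  252–271 then 1–23 → 20 + 23 = 43 bp
Sorted largest to smallest: 228, 43 bp.

228, 43 bp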